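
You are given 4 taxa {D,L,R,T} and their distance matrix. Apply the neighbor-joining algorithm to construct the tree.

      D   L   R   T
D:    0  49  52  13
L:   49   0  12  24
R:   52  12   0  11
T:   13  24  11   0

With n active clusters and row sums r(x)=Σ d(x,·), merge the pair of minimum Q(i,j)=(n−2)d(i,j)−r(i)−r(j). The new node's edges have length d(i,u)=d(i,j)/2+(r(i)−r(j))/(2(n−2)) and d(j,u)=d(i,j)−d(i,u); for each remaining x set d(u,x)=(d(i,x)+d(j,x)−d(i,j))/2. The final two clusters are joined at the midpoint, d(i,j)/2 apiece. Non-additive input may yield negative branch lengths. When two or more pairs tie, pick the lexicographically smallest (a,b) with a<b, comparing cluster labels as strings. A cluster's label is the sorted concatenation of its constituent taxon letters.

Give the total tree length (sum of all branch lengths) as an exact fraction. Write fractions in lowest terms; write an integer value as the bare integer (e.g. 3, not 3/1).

93/2

step 1: merge (D,T) at d=13, Q=-136; branch lengths D→23, T→-10; new cluster DT
  updated: d(DT,L)=30, d(DT,R)=25
step 2: merge (DT,L) at d=30, Q=-67; branch lengths DT→43/2, L→17/2; new cluster DLT
  updated: d(DLT,R)=7/2
step 3: merge (DLT,R) at d=7/2; branch lengths DLT→7/4, R→7/4; new cluster DLRT
final tree: (((D:23,T:-10):43/2,L:17/2):7/4,R:7/4)
total length: 93/2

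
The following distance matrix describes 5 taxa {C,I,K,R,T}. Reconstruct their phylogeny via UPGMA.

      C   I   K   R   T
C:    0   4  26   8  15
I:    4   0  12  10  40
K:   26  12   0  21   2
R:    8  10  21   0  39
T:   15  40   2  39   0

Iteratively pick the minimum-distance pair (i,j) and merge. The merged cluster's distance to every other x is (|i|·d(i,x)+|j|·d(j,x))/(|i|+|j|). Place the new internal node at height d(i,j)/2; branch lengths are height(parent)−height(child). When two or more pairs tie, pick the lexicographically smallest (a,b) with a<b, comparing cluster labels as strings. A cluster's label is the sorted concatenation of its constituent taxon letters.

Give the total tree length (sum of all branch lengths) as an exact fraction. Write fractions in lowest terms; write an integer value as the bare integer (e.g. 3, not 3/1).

1. join K+T (d=2) ⇒ KT; edges |K|=1, |T|=1
  updated: d(C,KT)=41/2, d(I,KT)=26, d(KT,R)=30
2. join C+I (d=4) ⇒ CI; edges |C|=2, |I|=2
  updated: d(CI,KT)=93/4, d(CI,R)=9
3. join CI+R (d=9) ⇒ CIR; edges |CI|=5/2, |R|=9/2
  updated: d(CIR,KT)=51/2
4. join CIR+KT (d=51/2) ⇒ CIKRT; edges |CIR|=33/4, |KT|=47/4
final tree: (((C:2,I:2):5/2,R:9/2):33/4,(K:1,T:1):47/4)
total length: 33

33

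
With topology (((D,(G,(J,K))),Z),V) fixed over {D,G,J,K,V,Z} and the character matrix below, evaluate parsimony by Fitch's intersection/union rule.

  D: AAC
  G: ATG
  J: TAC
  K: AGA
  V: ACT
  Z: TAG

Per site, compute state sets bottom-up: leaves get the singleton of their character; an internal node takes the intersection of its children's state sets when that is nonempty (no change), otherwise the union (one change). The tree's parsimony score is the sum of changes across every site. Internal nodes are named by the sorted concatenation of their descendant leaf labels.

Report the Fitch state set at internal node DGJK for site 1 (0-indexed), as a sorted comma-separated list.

[col 0] JK: children J:{T}, K:{A} ∪→ {A,T}; cost 1
[col 0] GJK: children G:{A}, JK:{A,T} ∩→ {A}; cost 0
[col 0] DGJK: children D:{A}, GJK:{A} ∩→ {A}; cost 0
[col 0] DGJKZ: children DGJK:{A}, Z:{T} ∪→ {A,T}; cost 1
[col 0] DGJKVZ: children DGJKZ:{A,T}, V:{A} ∩→ {A}; cost 0
[col 1] JK: children J:{A}, K:{G} ∪→ {A,G}; cost 1
[col 1] GJK: children G:{T}, JK:{A,G} ∪→ {A,G,T}; cost 1
[col 1] DGJK: children D:{A}, GJK:{A,G,T} ∩→ {A}; cost 0
[col 1] DGJKZ: children DGJK:{A}, Z:{A} ∩→ {A}; cost 0
[col 1] DGJKVZ: children DGJKZ:{A}, V:{C} ∪→ {A,C}; cost 1
[col 2] JK: children J:{C}, K:{A} ∪→ {A,C}; cost 1
[col 2] GJK: children G:{G}, JK:{A,C} ∪→ {A,C,G}; cost 1
[col 2] DGJK: children D:{C}, GJK:{A,C,G} ∩→ {C}; cost 0
[col 2] DGJKZ: children DGJK:{C}, Z:{G} ∪→ {C,G}; cost 1
[col 2] DGJKVZ: children DGJKZ:{C,G}, V:{T} ∪→ {C,G,T}; cost 1
per-site changes: [2, 3, 4]; total = 9

A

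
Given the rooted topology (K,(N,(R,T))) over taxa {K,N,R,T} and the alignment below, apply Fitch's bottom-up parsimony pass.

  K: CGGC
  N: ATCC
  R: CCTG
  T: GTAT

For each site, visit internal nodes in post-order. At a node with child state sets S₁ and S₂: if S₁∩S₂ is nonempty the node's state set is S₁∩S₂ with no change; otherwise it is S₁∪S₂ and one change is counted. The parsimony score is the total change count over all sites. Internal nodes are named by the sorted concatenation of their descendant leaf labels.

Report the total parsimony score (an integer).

[col 0] RT: children R:{C}, T:{G} ∪→ {C,G}; cost 1
[col 0] NRT: children N:{A}, RT:{C,G} ∪→ {A,C,G}; cost 1
[col 0] KNRT: children K:{C}, NRT:{A,C,G} ∩→ {C}; cost 0
[col 1] RT: children R:{C}, T:{T} ∪→ {C,T}; cost 1
[col 1] NRT: children N:{T}, RT:{C,T} ∩→ {T}; cost 0
[col 1] KNRT: children K:{G}, NRT:{T} ∪→ {G,T}; cost 1
[col 2] RT: children R:{T}, T:{A} ∪→ {A,T}; cost 1
[col 2] NRT: children N:{C}, RT:{A,T} ∪→ {A,C,T}; cost 1
[col 2] KNRT: children K:{G}, NRT:{A,C,T} ∪→ {A,C,G,T}; cost 1
[col 3] RT: children R:{G}, T:{T} ∪→ {G,T}; cost 1
[col 3] NRT: children N:{C}, RT:{G,T} ∪→ {C,G,T}; cost 1
[col 3] KNRT: children K:{C}, NRT:{C,G,T} ∩→ {C}; cost 0
per-site changes: [2, 2, 3, 2]; total = 9

9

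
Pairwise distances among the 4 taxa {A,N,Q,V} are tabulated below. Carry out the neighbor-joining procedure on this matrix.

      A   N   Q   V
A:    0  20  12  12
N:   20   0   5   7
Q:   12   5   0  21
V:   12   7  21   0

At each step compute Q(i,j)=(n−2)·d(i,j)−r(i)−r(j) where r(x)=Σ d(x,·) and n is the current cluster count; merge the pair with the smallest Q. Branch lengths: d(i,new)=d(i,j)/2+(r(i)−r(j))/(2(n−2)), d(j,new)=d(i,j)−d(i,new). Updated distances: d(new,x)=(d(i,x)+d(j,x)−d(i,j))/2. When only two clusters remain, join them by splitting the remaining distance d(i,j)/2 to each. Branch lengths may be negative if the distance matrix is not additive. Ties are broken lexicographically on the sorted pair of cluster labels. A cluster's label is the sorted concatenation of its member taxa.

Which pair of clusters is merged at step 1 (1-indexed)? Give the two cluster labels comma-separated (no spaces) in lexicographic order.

iteration 1: select A,V (d=12, Q=-60); attach at lengths (7, 5); label the merged cluster AV
  updated: d(AV,N)=15/2, d(AV,Q)=21/2
iteration 2: select AV,N (d=15/2, Q=-23); attach at lengths (13/2, 1); label the merged cluster ANV
  updated: d(ANV,Q)=4
iteration 3: select ANV,Q (d=4); attach at lengths (2, 2); label the merged cluster ANQV
final tree: (((A:7,V:5):13/2,N:1):2,Q:2)
total length: 47/2

A,V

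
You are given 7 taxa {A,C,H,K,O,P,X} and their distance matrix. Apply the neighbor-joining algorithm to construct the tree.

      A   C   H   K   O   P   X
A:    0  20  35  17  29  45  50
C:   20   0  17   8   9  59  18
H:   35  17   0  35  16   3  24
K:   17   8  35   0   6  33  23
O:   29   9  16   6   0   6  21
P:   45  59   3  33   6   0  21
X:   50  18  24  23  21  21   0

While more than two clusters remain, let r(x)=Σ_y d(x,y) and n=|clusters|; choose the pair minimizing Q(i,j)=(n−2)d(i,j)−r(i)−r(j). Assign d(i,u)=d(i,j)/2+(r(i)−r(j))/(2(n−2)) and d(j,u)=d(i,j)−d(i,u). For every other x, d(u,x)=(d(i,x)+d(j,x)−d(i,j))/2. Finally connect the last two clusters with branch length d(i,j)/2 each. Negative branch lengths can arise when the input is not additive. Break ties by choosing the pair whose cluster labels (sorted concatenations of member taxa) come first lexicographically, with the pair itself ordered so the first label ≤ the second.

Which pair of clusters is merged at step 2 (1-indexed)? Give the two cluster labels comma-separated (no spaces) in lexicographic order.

step 1: merge (H,P) at d=3, Q=-282; branch lengths H→-11/5, P→26/5; new cluster HP
  updated: d(A,HP)=77/2, d(C,HP)=73/2, d(HP,K)=65/2, d(HP,O)=19/2, d(HP,X)=21
step 2: merge (HP,X) at d=21, Q=-187; branch lengths HP→89/8, X→79/8; new cluster HPX
  updated: d(A,HPX)=135/4, d(C,HPX)=67/4, d(HPX,K)=69/4, d(HPX,O)=19/4
step 3: merge (HPX,O) at d=19/4, Q=-107; branch lengths HPX→19/3, O→-19/12; new cluster HOPX
  updated: d(A,HOPX)=29, d(C,HOPX)=21/2, d(HOPX,K)=37/4
step 4: merge (A,K) at d=17, Q=-265/4; branch lengths A→263/16, K→9/16; new cluster AK
  updated: d(AK,C)=11/2, d(AK,HOPX)=85/8
step 5: merge (AK,C) at d=11/2, Q=-213/8; branch lengths AK→45/16, C→43/16; new cluster ACK
  updated: d(ACK,HOPX)=125/16
step 6: merge (ACK,HOPX) at d=125/16; branch lengths ACK→125/32, HOPX→125/32; new cluster ACHKOPX
final tree: (((A:263/16,K:9/16):45/16,C:43/16):125/32,(((H:-11/5,P:26/5):89/8,X:79/8):19/3,O:-19/12):125/32)
total length: 945/16

HP,X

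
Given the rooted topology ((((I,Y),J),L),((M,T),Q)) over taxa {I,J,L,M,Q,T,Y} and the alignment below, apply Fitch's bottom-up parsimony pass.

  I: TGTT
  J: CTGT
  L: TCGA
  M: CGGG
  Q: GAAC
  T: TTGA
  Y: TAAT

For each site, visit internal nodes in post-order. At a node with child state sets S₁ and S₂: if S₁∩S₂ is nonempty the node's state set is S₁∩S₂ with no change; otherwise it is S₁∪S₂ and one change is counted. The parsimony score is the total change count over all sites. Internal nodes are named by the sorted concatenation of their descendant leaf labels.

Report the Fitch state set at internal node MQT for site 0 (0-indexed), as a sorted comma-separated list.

IY@0: {T} ∩ {T} = {T} (intersection, +0)
IJY@0: {T} ∪ {C} = {C,T} (union, +1)
IJLY@0: {C,T} ∩ {T} = {T} (intersection, +0)
MT@0: {C} ∪ {T} = {C,T} (union, +1)
MQT@0: {C,T} ∪ {G} = {C,G,T} (union, +1)
IJLMQTY@0: {T} ∩ {C,G,T} = {T} (intersection, +0)
IY@1: {G} ∪ {A} = {A,G} (union, +1)
IJY@1: {A,G} ∪ {T} = {A,G,T} (union, +1)
IJLY@1: {A,G,T} ∪ {C} = {A,C,G,T} (union, +1)
MT@1: {G} ∪ {T} = {G,T} (union, +1)
MQT@1: {G,T} ∪ {A} = {A,G,T} (union, +1)
IJLMQTY@1: {A,C,G,T} ∩ {A,G,T} = {A,G,T} (intersection, +0)
IY@2: {T} ∪ {A} = {A,T} (union, +1)
IJY@2: {A,T} ∪ {G} = {A,G,T} (union, +1)
IJLY@2: {A,G,T} ∩ {G} = {G} (intersection, +0)
MT@2: {G} ∩ {G} = {G} (intersection, +0)
MQT@2: {G} ∪ {A} = {A,G} (union, +1)
IJLMQTY@2: {G} ∩ {A,G} = {G} (intersection, +0)
IY@3: {T} ∩ {T} = {T} (intersection, +0)
IJY@3: {T} ∩ {T} = {T} (intersection, +0)
IJLY@3: {T} ∪ {A} = {A,T} (union, +1)
MT@3: {G} ∪ {A} = {A,G} (union, +1)
MQT@3: {A,G} ∪ {C} = {A,C,G} (union, +1)
IJLMQTY@3: {A,T} ∩ {A,C,G} = {A} (intersection, +0)
per-site changes: [3, 5, 3, 3]; total = 14

C,G,T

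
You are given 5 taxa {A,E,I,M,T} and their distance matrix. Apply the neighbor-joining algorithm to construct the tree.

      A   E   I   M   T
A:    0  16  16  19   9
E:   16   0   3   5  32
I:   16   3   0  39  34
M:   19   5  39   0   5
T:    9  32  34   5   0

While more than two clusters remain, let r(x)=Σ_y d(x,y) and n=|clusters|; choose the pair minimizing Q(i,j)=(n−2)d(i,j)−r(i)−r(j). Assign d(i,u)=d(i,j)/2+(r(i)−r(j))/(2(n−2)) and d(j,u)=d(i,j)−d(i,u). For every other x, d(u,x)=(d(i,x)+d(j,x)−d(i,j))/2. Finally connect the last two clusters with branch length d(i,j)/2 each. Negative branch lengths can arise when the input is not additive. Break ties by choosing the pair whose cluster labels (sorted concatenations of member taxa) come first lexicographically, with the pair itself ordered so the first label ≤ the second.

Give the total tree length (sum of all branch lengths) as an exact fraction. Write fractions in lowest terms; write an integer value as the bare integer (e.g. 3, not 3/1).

1. join E+I (d=3, Q=-139) ⇒ EI; edges |E|=-9/2, |I|=15/2
  updated: d(A,EI)=29/2, d(EI,M)=41/2, d(EI,T)=63/2
2. join A+EI (d=29/2, Q=-80) ⇒ AEI; edges |A|=5/4, |EI|=53/4
  updated: d(AEI,M)=25/2, d(AEI,T)=13
3. join AEI+M (d=25/2, Q=-61/2) ⇒ AEIM; edges |AEI|=41/4, |M|=9/4
  updated: d(AEIM,T)=11/4
4. join AEIM+T (d=11/4) ⇒ AEIMT; edges |AEIM|=11/8, |T|=11/8
final tree: (((A:5/4,(E:-9/2,I:15/2):53/4):41/4,M:9/4):11/8,T:11/8)
total length: 131/4

131/4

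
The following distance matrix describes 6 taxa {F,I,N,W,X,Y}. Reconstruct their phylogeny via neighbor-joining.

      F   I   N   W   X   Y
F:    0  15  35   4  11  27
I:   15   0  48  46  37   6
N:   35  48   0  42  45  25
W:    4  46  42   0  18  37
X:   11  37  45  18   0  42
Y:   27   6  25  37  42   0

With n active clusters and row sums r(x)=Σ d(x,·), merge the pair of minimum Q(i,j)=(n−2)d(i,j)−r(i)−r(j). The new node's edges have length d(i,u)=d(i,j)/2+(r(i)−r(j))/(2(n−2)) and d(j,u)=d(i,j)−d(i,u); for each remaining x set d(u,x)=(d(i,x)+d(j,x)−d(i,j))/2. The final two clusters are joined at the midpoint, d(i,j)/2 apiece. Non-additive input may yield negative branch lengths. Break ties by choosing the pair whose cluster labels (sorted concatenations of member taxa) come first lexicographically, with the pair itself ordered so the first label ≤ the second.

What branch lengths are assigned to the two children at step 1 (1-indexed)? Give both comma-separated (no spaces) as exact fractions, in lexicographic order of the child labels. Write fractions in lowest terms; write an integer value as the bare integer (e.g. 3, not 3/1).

39/8,9/8

step 1: merge (I,Y) at d=6, Q=-265; branch lengths I→39/8, Y→9/8; new cluster IY
  updated: d(F,IY)=18, d(IY,N)=67/2, d(IY,W)=77/2, d(IY,X)=73/2
step 2: merge (IY,N) at d=67/2, Q=-363/2; branch lengths IY→143/12, N→259/12; new cluster INY
  updated: d(F,INY)=39/4, d(INY,W)=47/2, d(INY,X)=24
step 3: merge (F,INY) at d=39/4, Q=-125/2; branch lengths F→-13/4, INY→13; new cluster FINY
  updated: d(FINY,W)=71/8, d(FINY,X)=101/8
step 4: merge (FINY,W) at d=71/8, Q=-79/2; branch lengths FINY→7/4, W→57/8; new cluster FINWY
  updated: d(FINWY,X)=87/8
step 5: merge (FINWY,X) at d=87/8; branch lengths FINWY→87/16, X→87/16; new cluster FINWXY
final tree: (((F:-13/4,((I:39/8,Y:9/8):143/12,N:259/12):13):7/4,W:57/8):87/16,X:87/16)
total length: 69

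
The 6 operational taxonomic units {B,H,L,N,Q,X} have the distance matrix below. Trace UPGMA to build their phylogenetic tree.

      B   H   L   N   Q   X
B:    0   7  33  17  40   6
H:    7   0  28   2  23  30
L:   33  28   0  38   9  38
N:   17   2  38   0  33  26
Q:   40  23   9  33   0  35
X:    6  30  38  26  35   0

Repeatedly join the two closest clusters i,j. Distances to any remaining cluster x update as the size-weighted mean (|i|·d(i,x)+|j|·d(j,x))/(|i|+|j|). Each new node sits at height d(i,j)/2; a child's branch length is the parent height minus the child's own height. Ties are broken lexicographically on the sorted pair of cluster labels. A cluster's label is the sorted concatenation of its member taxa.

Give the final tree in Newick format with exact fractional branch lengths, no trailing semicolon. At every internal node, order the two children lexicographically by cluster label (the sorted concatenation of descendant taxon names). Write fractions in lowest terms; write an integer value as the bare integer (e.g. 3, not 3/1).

(((B:3,X:3):7,(H:1,N:1):9):27/4,(L:9/2,Q:9/2):49/4)

iteration 1: select H,N (d=2); attach at lengths (1, 1); label the merged cluster HN
  updated: d(B,HN)=12, d(HN,L)=33, d(HN,Q)=28, d(HN,X)=28
iteration 2: select B,X (d=6); attach at lengths (3, 3); label the merged cluster BX
  updated: d(BX,HN)=20, d(BX,L)=71/2, d(BX,Q)=75/2
iteration 3: select L,Q (d=9); attach at lengths (9/2, 9/2); label the merged cluster LQ
  updated: d(BX,LQ)=73/2, d(HN,LQ)=61/2
iteration 4: select BX,HN (d=20); attach at lengths (7, 9); label the merged cluster BHNX
  updated: d(BHNX,LQ)=67/2
iteration 5: select BHNX,LQ (d=67/2); attach at lengths (27/4, 49/4); label the merged cluster BHLNQX
final tree: (((B:3,X:3):7,(H:1,N:1):9):27/4,(L:9/2,Q:9/2):49/4)
total length: 52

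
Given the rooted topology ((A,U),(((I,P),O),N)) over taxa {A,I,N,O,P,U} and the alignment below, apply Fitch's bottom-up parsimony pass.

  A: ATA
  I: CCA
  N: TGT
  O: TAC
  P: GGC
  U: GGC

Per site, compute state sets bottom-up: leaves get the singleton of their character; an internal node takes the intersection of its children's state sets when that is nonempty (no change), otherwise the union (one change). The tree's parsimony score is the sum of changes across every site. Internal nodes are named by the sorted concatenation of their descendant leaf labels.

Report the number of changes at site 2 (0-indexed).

site 0, node AU: A={A} ∪ U={G} → {A,G} (+1)
site 0, node IP: I={C} ∪ P={G} → {C,G} (+1)
site 0, node IOP: IP={C,G} ∪ O={T} → {C,G,T} (+1)
site 0, node INOP: IOP={C,G,T} ∩ N={T} → {T} (+0)
site 0, node AINOPU: AU={A,G} ∪ INOP={T} → {A,G,T} (+1)
site 1, node AU: A={T} ∪ U={G} → {G,T} (+1)
site 1, node IP: I={C} ∪ P={G} → {C,G} (+1)
site 1, node IOP: IP={C,G} ∪ O={A} → {A,C,G} (+1)
site 1, node INOP: IOP={A,C,G} ∩ N={G} → {G} (+0)
site 1, node AINOPU: AU={G,T} ∩ INOP={G} → {G} (+0)
site 2, node AU: A={A} ∪ U={C} → {A,C} (+1)
site 2, node IP: I={A} ∪ P={C} → {A,C} (+1)
site 2, node IOP: IP={A,C} ∩ O={C} → {C} (+0)
site 2, node INOP: IOP={C} ∪ N={T} → {C,T} (+1)
site 2, node AINOPU: AU={A,C} ∩ INOP={C,T} → {C} (+0)
per-site changes: [4, 3, 3]; total = 10

3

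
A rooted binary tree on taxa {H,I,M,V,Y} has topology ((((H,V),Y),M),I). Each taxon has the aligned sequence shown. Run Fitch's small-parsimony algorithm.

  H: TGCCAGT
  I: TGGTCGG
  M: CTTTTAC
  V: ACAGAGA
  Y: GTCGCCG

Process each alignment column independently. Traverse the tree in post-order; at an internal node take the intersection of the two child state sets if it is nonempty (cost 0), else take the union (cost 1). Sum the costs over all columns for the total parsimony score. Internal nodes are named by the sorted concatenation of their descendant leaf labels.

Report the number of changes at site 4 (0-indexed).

HV@0: {T} ∪ {A} = {A,T} (union, +1)
HVY@0: {A,T} ∪ {G} = {A,G,T} (union, +1)
HMVY@0: {A,G,T} ∪ {C} = {A,C,G,T} (union, +1)
HIMVY@0: {A,C,G,T} ∩ {T} = {T} (intersection, +0)
HV@1: {G} ∪ {C} = {C,G} (union, +1)
HVY@1: {C,G} ∪ {T} = {C,G,T} (union, +1)
HMVY@1: {C,G,T} ∩ {T} = {T} (intersection, +0)
HIMVY@1: {T} ∪ {G} = {G,T} (union, +1)
HV@2: {C} ∪ {A} = {A,C} (union, +1)
HVY@2: {A,C} ∩ {C} = {C} (intersection, +0)
HMVY@2: {C} ∪ {T} = {C,T} (union, +1)
HIMVY@2: {C,T} ∪ {G} = {C,G,T} (union, +1)
HV@3: {C} ∪ {G} = {C,G} (union, +1)
HVY@3: {C,G} ∩ {G} = {G} (intersection, +0)
HMVY@3: {G} ∪ {T} = {G,T} (union, +1)
HIMVY@3: {G,T} ∩ {T} = {T} (intersection, +0)
HV@4: {A} ∩ {A} = {A} (intersection, +0)
HVY@4: {A} ∪ {C} = {A,C} (union, +1)
HMVY@4: {A,C} ∪ {T} = {A,C,T} (union, +1)
HIMVY@4: {A,C,T} ∩ {C} = {C} (intersection, +0)
HV@5: {G} ∩ {G} = {G} (intersection, +0)
HVY@5: {G} ∪ {C} = {C,G} (union, +1)
HMVY@5: {C,G} ∪ {A} = {A,C,G} (union, +1)
HIMVY@5: {A,C,G} ∩ {G} = {G} (intersection, +0)
HV@6: {T} ∪ {A} = {A,T} (union, +1)
HVY@6: {A,T} ∪ {G} = {A,G,T} (union, +1)
HMVY@6: {A,G,T} ∪ {C} = {A,C,G,T} (union, +1)
HIMVY@6: {A,C,G,T} ∩ {G} = {G} (intersection, +0)
per-site changes: [3, 3, 3, 2, 2, 2, 3]; total = 18

2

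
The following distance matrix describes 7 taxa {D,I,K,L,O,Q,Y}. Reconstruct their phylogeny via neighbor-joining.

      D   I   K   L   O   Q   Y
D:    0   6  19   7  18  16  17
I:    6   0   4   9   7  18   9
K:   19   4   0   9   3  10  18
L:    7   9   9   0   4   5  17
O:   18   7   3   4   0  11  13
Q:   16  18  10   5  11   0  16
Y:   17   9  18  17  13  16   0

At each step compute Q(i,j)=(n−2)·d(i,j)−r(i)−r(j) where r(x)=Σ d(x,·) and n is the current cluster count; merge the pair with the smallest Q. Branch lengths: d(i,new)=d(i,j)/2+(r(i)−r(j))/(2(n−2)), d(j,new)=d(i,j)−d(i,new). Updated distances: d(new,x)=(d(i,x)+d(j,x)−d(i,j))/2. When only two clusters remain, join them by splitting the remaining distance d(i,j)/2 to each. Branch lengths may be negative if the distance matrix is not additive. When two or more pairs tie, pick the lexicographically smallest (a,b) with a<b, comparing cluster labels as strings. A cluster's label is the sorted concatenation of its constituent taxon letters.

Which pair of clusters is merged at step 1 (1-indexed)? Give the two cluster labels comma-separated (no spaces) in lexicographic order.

D,I

1. join D+I (d=6, Q=-106) ⇒ DI; edges |D|=6, |I|=0
  updated: d(DI,K)=17/2, d(DI,L)=5, d(DI,O)=19/2, d(DI,Q)=14, d(DI,Y)=10
2. join DI+Y (d=10, Q=-81) ⇒ DIY; edges |DI|=13/8, |Y|=67/8
  updated: d(DIY,K)=33/4, d(DIY,L)=6, d(DIY,O)=25/4, d(DIY,Q)=10
3. join K+O (d=3, Q=-91/2) ⇒ KO; edges |K|=5/2, |O|=1/2
  updated: d(DIY,KO)=23/4, d(KO,L)=5, d(KO,Q)=9
4. join DIY+KO (d=23/4, Q=-30) ⇒ DIKOY; edges |DIY|=27/8, |KO|=19/8
  updated: d(DIKOY,L)=21/8, d(DIKOY,Q)=53/8
5. join DIKOY+L (d=21/8, Q=-57/4) ⇒ DIKLOY; edges |DIKOY|=17/8, |L|=1/2
  updated: d(DIKLOY,Q)=9/2
6. join DIKLOY+Q (d=9/2) ⇒ DIKLOQY; edges |DIKLOY|=9/4, |Q|=9/4
final tree: (((((D:6,I:0):13/8,Y:67/8):27/8,(K:5/2,O:1/2):19/8):17/8,L:1/2):9/4,Q:9/4)
total length: 255/8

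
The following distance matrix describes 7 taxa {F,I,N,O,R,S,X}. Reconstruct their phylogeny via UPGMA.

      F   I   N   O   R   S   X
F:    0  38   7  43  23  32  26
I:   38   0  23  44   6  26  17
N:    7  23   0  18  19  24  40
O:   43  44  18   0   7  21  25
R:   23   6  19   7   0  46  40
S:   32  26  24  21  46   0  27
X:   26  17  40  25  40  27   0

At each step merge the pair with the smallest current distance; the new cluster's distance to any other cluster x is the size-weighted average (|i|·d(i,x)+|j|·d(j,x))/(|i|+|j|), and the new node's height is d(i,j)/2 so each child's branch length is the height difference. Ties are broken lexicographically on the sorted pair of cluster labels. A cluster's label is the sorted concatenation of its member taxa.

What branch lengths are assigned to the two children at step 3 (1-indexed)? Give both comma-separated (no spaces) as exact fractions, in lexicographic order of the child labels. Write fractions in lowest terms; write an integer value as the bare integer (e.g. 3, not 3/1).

iteration 1: select I,R (d=6); attach at lengths (3, 3); label the merged cluster IR
  updated: d(F,IR)=61/2, d(IR,N)=21, d(IR,O)=51/2, d(IR,S)=36, d(IR,X)=57/2
iteration 2: select F,N (d=7); attach at lengths (7/2, 7/2); label the merged cluster FN
  updated: d(FN,IR)=103/4, d(FN,O)=61/2, d(FN,S)=28, d(FN,X)=33
iteration 3: select O,S (d=21); attach at lengths (21/2, 21/2); label the merged cluster OS
  updated: d(FN,OS)=117/4, d(IR,OS)=123/4, d(OS,X)=26
iteration 4: select FN,IR (d=103/4); attach at lengths (75/8, 79/8); label the merged cluster FINR
  updated: d(FINR,OS)=30, d(FINR,X)=123/4
iteration 5: select OS,X (d=26); attach at lengths (5/2, 13); label the merged cluster OSX
  updated: d(FINR,OSX)=121/4
iteration 6: select FINR,OSX (d=121/4); attach at lengths (9/4, 17/8); label the merged cluster FINORSX
final tree: (((F:7/2,N:7/2):75/8,(I:3,R:3):79/8):9/4,((O:21/2,S:21/2):5/2,X:13):17/8)
total length: 585/8

21/2,21/2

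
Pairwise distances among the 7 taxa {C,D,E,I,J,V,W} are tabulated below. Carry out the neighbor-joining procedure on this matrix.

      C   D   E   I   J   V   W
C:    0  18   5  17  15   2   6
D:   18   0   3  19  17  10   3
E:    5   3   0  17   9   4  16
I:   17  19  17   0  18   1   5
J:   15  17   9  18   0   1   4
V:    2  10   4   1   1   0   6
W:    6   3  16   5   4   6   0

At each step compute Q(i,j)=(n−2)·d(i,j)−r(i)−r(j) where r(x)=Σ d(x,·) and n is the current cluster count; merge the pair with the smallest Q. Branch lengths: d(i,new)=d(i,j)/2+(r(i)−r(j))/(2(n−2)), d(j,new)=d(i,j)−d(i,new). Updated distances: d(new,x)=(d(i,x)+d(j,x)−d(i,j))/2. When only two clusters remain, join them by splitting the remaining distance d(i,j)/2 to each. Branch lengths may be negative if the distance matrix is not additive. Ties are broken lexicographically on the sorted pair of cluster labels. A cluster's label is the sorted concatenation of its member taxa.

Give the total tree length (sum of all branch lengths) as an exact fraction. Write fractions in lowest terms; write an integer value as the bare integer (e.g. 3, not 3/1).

iteration 1: select D,E (d=3, Q=-109); attach at lengths (31/10, -1/10); label the merged cluster DE
  updated: d(C,DE)=10, d(DE,I)=33/2, d(DE,J)=23/2, d(DE,V)=11/2, d(DE,W)=8
iteration 2: select I,V (d=1, Q=-69); attach at lengths (23/4, -19/4); label the merged cluster IV
  updated: d(C,IV)=9, d(DE,IV)=21/2, d(IV,J)=9, d(IV,W)=5
iteration 3: select J,W (d=4, Q=-101/2); attach at lengths (19/4, -3/4); label the merged cluster JW
  updated: d(C,JW)=17/2, d(DE,JW)=31/4, d(IV,JW)=5
iteration 4: select C,DE (d=10, Q=-143/4); attach at lengths (77/16, 83/16); label the merged cluster CDE
  updated: d(CDE,IV)=19/4, d(CDE,JW)=25/8
iteration 5: select CDE,IV (d=19/4, Q=-103/8); attach at lengths (23/16, 53/16); label the merged cluster CDEIV
  updated: d(CDEIV,JW)=27/16
iteration 6: select CDEIV,JW (d=27/16); attach at lengths (27/32, 27/32); label the merged cluster CDEIJVW
final tree: (((C:77/16,(D:31/10,E:-1/10):83/16):23/16,(I:23/4,V:-19/4):53/16):27/32,(J:19/4,W:-3/4):27/32)
total length: 391/16

391/16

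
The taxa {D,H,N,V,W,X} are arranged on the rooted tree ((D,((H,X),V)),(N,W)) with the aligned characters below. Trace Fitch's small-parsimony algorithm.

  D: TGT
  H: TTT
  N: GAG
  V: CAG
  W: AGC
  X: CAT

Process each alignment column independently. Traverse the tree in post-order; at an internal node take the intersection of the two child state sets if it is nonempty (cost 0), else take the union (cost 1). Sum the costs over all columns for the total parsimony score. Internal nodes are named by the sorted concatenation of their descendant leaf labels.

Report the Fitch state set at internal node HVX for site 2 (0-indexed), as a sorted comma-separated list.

[col 0] HX: children H:{T}, X:{C} ∪→ {C,T}; cost 1
[col 0] HVX: children HX:{C,T}, V:{C} ∩→ {C}; cost 0
[col 0] DHVX: children D:{T}, HVX:{C} ∪→ {C,T}; cost 1
[col 0] NW: children N:{G}, W:{A} ∪→ {A,G}; cost 1
[col 0] DHNVWX: children DHVX:{C,T}, NW:{A,G} ∪→ {A,C,G,T}; cost 1
[col 1] HX: children H:{T}, X:{A} ∪→ {A,T}; cost 1
[col 1] HVX: children HX:{A,T}, V:{A} ∩→ {A}; cost 0
[col 1] DHVX: children D:{G}, HVX:{A} ∪→ {A,G}; cost 1
[col 1] NW: children N:{A}, W:{G} ∪→ {A,G}; cost 1
[col 1] DHNVWX: children DHVX:{A,G}, NW:{A,G} ∩→ {A,G}; cost 0
[col 2] HX: children H:{T}, X:{T} ∩→ {T}; cost 0
[col 2] HVX: children HX:{T}, V:{G} ∪→ {G,T}; cost 1
[col 2] DHVX: children D:{T}, HVX:{G,T} ∩→ {T}; cost 0
[col 2] NW: children N:{G}, W:{C} ∪→ {C,G}; cost 1
[col 2] DHNVWX: children DHVX:{T}, NW:{C,G} ∪→ {C,G,T}; cost 1
per-site changes: [4, 3, 3]; total = 10

G,T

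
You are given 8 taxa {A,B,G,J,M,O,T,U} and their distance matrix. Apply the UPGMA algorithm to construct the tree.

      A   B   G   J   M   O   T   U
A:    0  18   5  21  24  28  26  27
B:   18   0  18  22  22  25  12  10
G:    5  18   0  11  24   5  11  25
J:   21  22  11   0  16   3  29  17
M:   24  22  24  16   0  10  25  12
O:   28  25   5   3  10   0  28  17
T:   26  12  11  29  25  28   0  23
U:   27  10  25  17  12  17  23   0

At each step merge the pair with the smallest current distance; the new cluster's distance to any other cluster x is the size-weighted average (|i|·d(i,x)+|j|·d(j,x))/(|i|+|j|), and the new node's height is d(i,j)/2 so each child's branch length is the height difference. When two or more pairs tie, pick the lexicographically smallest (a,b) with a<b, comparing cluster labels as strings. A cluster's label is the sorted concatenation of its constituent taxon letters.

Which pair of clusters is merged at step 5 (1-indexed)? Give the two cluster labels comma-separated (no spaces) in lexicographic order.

BU,T

iteration 1: select J,O (d=3); attach at lengths (3/2, 3/2); label the merged cluster JO
  updated: d(A,JO)=49/2, d(B,JO)=47/2, d(G,JO)=8, d(JO,M)=13, d(JO,T)=57/2, d(JO,U)=17
iteration 2: select A,G (d=5); attach at lengths (5/2, 5/2); label the merged cluster AG
  updated: d(AG,B)=18, d(AG,JO)=65/4, d(AG,M)=24, d(AG,T)=37/2, d(AG,U)=26
iteration 3: select B,U (d=10); attach at lengths (5, 5); label the merged cluster BU
  updated: d(AG,BU)=22, d(BU,JO)=81/4, d(BU,M)=17, d(BU,T)=35/2
iteration 4: select JO,M (d=13); attach at lengths (5, 13/2); label the merged cluster JMO
  updated: d(AG,JMO)=113/6, d(BU,JMO)=115/6, d(JMO,T)=82/3
iteration 5: select BU,T (d=35/2); attach at lengths (15/4, 35/4); label the merged cluster BTU
  updated: d(AG,BTU)=125/6, d(BTU,JMO)=197/9
iteration 6: select AG,JMO (d=113/6); attach at lengths (83/12, 35/12); label the merged cluster AGJMO
  updated: d(AGJMO,BTU)=322/15
iteration 7: select AGJMO,BTU (d=322/15); attach at lengths (79/60, 119/60); label the merged cluster ABGJMOTU
final tree: (((A:5/2,G:5/2):83/12,((J:3/2,O:3/2):5,M:13/2):35/12):79/60,((B:5,U:5):15/4,T:35/4):119/60)
total length: 827/15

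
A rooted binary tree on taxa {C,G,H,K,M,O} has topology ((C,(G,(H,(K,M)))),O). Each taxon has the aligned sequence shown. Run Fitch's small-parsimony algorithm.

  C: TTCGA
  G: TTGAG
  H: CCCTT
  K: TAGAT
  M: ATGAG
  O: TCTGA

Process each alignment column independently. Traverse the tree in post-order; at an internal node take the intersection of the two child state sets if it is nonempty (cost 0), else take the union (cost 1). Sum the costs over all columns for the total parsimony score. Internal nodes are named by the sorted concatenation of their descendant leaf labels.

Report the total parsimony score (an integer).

13

site 0, node KM: K={T} ∪ M={A} → {A,T} (+1)
site 0, node HKM: H={C} ∪ KM={A,T} → {A,C,T} (+1)
site 0, node GHKM: G={T} ∩ HKM={A,C,T} → {T} (+0)
site 0, node CGHKM: C={T} ∩ GHKM={T} → {T} (+0)
site 0, node CGHKMO: CGHKM={T} ∩ O={T} → {T} (+0)
site 1, node KM: K={A} ∪ M={T} → {A,T} (+1)
site 1, node HKM: H={C} ∪ KM={A,T} → {A,C,T} (+1)
site 1, node GHKM: G={T} ∩ HKM={A,C,T} → {T} (+0)
site 1, node CGHKM: C={T} ∩ GHKM={T} → {T} (+0)
site 1, node CGHKMO: CGHKM={T} ∪ O={C} → {C,T} (+1)
site 2, node KM: K={G} ∩ M={G} → {G} (+0)
site 2, node HKM: H={C} ∪ KM={G} → {C,G} (+1)
site 2, node GHKM: G={G} ∩ HKM={C,G} → {G} (+0)
site 2, node CGHKM: C={C} ∪ GHKM={G} → {C,G} (+1)
site 2, node CGHKMO: CGHKM={C,G} ∪ O={T} → {C,G,T} (+1)
site 3, node KM: K={A} ∩ M={A} → {A} (+0)
site 3, node HKM: H={T} ∪ KM={A} → {A,T} (+1)
site 3, node GHKM: G={A} ∩ HKM={A,T} → {A} (+0)
site 3, node CGHKM: C={G} ∪ GHKM={A} → {A,G} (+1)
site 3, node CGHKMO: CGHKM={A,G} ∩ O={G} → {G} (+0)
site 4, node KM: K={T} ∪ M={G} → {G,T} (+1)
site 4, node HKM: H={T} ∩ KM={G,T} → {T} (+0)
site 4, node GHKM: G={G} ∪ HKM={T} → {G,T} (+1)
site 4, node CGHKM: C={A} ∪ GHKM={G,T} → {A,G,T} (+1)
site 4, node CGHKMO: CGHKM={A,G,T} ∩ O={A} → {A} (+0)
per-site changes: [2, 3, 3, 2, 3]; total = 13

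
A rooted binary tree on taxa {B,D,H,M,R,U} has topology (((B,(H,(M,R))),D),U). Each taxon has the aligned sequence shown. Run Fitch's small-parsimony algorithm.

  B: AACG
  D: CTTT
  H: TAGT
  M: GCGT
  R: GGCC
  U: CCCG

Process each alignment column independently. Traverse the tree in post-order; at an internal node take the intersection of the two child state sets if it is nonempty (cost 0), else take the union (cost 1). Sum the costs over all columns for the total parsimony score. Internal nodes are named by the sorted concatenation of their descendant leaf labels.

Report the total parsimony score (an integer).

site 0, node MR: M={G} ∩ R={G} → {G} (+0)
site 0, node HMR: H={T} ∪ MR={G} → {G,T} (+1)
site 0, node BHMR: B={A} ∪ HMR={G,T} → {A,G,T} (+1)
site 0, node BDHMR: BHMR={A,G,T} ∪ D={C} → {A,C,G,T} (+1)
site 0, node BDHMRU: BDHMR={A,C,G,T} ∩ U={C} → {C} (+0)
site 1, node MR: M={C} ∪ R={G} → {C,G} (+1)
site 1, node HMR: H={A} ∪ MR={C,G} → {A,C,G} (+1)
site 1, node BHMR: B={A} ∩ HMR={A,C,G} → {A} (+0)
site 1, node BDHMR: BHMR={A} ∪ D={T} → {A,T} (+1)
site 1, node BDHMRU: BDHMR={A,T} ∪ U={C} → {A,C,T} (+1)
site 2, node MR: M={G} ∪ R={C} → {C,G} (+1)
site 2, node HMR: H={G} ∩ MR={C,G} → {G} (+0)
site 2, node BHMR: B={C} ∪ HMR={G} → {C,G} (+1)
site 2, node BDHMR: BHMR={C,G} ∪ D={T} → {C,G,T} (+1)
site 2, node BDHMRU: BDHMR={C,G,T} ∩ U={C} → {C} (+0)
site 3, node MR: M={T} ∪ R={C} → {C,T} (+1)
site 3, node HMR: H={T} ∩ MR={C,T} → {T} (+0)
site 3, node BHMR: B={G} ∪ HMR={T} → {G,T} (+1)
site 3, node BDHMR: BHMR={G,T} ∩ D={T} → {T} (+0)
site 3, node BDHMRU: BDHMR={T} ∪ U={G} → {G,T} (+1)
per-site changes: [3, 4, 3, 3]; total = 13

13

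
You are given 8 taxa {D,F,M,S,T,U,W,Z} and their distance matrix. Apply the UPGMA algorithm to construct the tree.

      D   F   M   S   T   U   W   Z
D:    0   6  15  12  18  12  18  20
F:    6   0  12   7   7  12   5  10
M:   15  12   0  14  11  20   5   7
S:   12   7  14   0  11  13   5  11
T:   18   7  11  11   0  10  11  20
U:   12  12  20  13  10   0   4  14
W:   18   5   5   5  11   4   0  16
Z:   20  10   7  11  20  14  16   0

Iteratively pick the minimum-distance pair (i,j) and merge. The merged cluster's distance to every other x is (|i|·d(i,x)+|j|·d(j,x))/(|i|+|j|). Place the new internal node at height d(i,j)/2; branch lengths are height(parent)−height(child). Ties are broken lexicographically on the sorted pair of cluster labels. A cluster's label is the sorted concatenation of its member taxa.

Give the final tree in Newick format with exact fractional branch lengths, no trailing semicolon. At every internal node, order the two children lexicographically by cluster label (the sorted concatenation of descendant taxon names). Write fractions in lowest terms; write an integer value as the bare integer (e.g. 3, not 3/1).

(((D:3,F:3):43/16,((S:9/2,(U:2,W:2):5/2):5/6,T:16/3):17/48):21/16,(M:7/2,Z:7/2):7/2)

step 1: merge (U,W) at d=4; branch lengths U→2, W→2; new cluster UW
  updated: d(D,UW)=15, d(F,UW)=17/2, d(M,UW)=25/2, d(S,UW)=9, d(T,UW)=21/2, d(UW,Z)=15
step 2: merge (D,F) at d=6; branch lengths D→3, F→3; new cluster DF
  updated: d(DF,M)=27/2, d(DF,S)=19/2, d(DF,T)=25/2, d(DF,UW)=47/4, d(DF,Z)=15
step 3: merge (M,Z) at d=7; branch lengths M→7/2, Z→7/2; new cluster MZ
  updated: d(DF,MZ)=57/4, d(MZ,S)=25/2, d(MZ,T)=31/2, d(MZ,UW)=55/4
step 4: merge (S,UW) at d=9; branch lengths S→9/2, UW→5/2; new cluster SUW
  updated: d(DF,SUW)=11, d(MZ,SUW)=40/3, d(SUW,T)=32/3
step 5: merge (SUW,T) at d=32/3; branch lengths SUW→5/6, T→16/3; new cluster STUW
  updated: d(DF,STUW)=91/8, d(MZ,STUW)=111/8
step 6: merge (DF,STUW) at d=91/8; branch lengths DF→43/16, STUW→17/48; new cluster DFSTUW
  updated: d(DFSTUW,MZ)=14
step 7: merge (DFSTUW,MZ) at d=14; branch lengths DFSTUW→21/16, MZ→7/2; new cluster DFMSTUWZ
final tree: (((D:3,F:3):43/16,((S:9/2,(U:2,W:2):5/2):5/6,T:16/3):17/48):21/16,(M:7/2,Z:7/2):7/2)
total length: 1825/48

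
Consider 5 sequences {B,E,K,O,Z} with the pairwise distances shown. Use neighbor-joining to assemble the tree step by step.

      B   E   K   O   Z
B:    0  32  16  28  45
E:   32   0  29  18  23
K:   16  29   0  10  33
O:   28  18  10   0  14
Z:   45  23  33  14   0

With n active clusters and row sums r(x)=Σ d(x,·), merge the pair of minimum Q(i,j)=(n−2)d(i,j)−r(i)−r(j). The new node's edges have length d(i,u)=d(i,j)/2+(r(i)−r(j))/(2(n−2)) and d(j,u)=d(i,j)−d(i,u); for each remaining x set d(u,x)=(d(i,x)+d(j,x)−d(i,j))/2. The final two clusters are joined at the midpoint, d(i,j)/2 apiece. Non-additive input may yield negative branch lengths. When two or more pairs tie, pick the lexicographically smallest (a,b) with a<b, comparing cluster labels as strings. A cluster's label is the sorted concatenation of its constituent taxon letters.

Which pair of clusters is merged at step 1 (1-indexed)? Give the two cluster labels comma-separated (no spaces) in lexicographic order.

iteration 1: select B,K (d=16, Q=-161); attach at lengths (27/2, 5/2); label the merged cluster BK
  updated: d(BK,E)=45/2, d(BK,O)=11, d(BK,Z)=31
iteration 2: select BK,O (d=11, Q=-171/2); attach at lengths (87/8, 1/8); label the merged cluster BKO
  updated: d(BKO,E)=59/4, d(BKO,Z)=17
iteration 3: select BKO,E (d=59/4, Q=-219/4); attach at lengths (35/8, 83/8); label the merged cluster BEKO
  updated: d(BEKO,Z)=101/8
iteration 4: select BEKO,Z (d=101/8); attach at lengths (101/16, 101/16); label the merged cluster BEKOZ
final tree: ((((B:27/2,K:5/2):87/8,O:1/8):35/8,E:83/8):101/16,Z:101/16)
total length: 435/8

B,K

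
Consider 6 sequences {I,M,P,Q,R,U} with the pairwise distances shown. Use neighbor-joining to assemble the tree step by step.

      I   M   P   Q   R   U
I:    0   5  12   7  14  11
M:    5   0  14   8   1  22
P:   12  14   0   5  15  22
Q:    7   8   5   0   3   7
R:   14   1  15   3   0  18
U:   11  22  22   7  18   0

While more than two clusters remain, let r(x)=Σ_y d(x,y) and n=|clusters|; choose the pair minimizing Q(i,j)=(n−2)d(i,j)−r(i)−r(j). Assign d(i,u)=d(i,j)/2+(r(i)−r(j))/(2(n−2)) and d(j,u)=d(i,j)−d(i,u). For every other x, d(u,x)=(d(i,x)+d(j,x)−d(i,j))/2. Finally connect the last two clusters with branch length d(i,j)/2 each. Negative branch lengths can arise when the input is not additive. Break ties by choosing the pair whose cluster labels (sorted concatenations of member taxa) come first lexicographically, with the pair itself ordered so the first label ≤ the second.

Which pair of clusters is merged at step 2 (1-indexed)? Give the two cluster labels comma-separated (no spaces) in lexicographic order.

iteration 1: select M,R (d=1, Q=-97); attach at lengths (3/8, 5/8); label the merged cluster MR
  updated: d(I,MR)=9, d(MR,P)=14, d(MR,Q)=5, d(MR,U)=39/2
iteration 2: select I,U (d=11, Q=-131/2); attach at lengths (25/12, 107/12); label the merged cluster IU
  updated: d(IU,MR)=35/4, d(IU,P)=23/2, d(IU,Q)=3/2
iteration 3: select IU,MR (d=35/4, Q=-32); attach at lengths (23/8, 47/8); label the merged cluster IMRU
  updated: d(IMRU,P)=67/8, d(IMRU,Q)=-9/8
iteration 4: select IMRU,P (d=67/8, Q=-49/4); attach at lengths (9/8, 29/4); label the merged cluster IMPRU
  updated: d(IMPRU,Q)=-9/4
iteration 5: select IMPRU,Q (d=-9/4); attach at lengths (-9/8, -9/8); label the merged cluster IMPQRU
final tree: ((((I:25/12,U:107/12):23/8,(M:3/8,R:5/8):47/8):9/8,P:29/4):-9/8,Q:-9/8)
total length: 215/8

I,U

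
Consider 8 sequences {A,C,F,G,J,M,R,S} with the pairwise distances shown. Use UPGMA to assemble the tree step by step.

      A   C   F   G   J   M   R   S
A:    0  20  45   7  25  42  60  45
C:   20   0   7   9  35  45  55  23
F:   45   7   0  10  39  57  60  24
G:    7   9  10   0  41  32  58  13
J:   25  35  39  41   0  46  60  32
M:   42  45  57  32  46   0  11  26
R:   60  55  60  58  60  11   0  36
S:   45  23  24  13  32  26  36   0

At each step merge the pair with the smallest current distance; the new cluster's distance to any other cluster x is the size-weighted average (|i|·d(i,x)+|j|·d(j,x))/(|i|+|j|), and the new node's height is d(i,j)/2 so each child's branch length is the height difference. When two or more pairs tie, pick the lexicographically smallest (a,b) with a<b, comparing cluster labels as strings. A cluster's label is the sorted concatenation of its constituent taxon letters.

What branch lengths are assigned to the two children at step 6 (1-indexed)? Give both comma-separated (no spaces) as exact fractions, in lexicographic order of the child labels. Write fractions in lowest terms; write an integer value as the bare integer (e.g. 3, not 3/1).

iteration 1: select A,G (d=7); attach at lengths (7/2, 7/2); label the merged cluster AG
  updated: d(AG,C)=29/2, d(AG,F)=55/2, d(AG,J)=33, d(AG,M)=37, d(AG,R)=59, d(AG,S)=29
iteration 2: select C,F (d=7); attach at lengths (7/2, 7/2); label the merged cluster CF
  updated: d(AG,CF)=21, d(CF,J)=37, d(CF,M)=51, d(CF,R)=115/2, d(CF,S)=47/2
iteration 3: select M,R (d=11); attach at lengths (11/2, 11/2); label the merged cluster MR
  updated: d(AG,MR)=48, d(CF,MR)=217/4, d(J,MR)=53, d(MR,S)=31
iteration 4: select AG,CF (d=21); attach at lengths (7, 7); label the merged cluster ACFG
  updated: d(ACFG,J)=35, d(ACFG,MR)=409/8, d(ACFG,S)=105/4
iteration 5: select ACFG,S (d=105/4); attach at lengths (21/8, 105/8); label the merged cluster ACFGS
  updated: d(ACFGS,J)=172/5, d(ACFGS,MR)=471/10
iteration 6: select ACFGS,J (d=172/5); attach at lengths (163/40, 86/5); label the merged cluster ACFGJS
  updated: d(ACFGJS,MR)=577/12
iteration 7: select ACFGJS,MR (d=577/12); attach at lengths (821/120, 445/24); label the merged cluster ACFGJMRS
final tree: (((((A:7/2,G:7/2):7,(C:7/2,F:7/2):7):21/8,S:105/8):163/40,J:86/5):821/120,(M:11/2,R:11/2):445/24)
total length: 12169/120

163/40,86/5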